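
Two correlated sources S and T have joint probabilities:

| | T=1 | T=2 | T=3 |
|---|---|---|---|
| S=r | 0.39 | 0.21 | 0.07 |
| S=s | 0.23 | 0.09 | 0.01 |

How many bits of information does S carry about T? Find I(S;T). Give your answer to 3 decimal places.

Marginals: p(S) = (0.6700, 0.3300), p(T) = (0.6200, 0.3000, 0.0800).
I(S;T) = H(S) + H(T) − H(S,T).
H(S) = 0.9149, H(T) = 1.2402, H(S,T) = 2.1379.
I(S;T) = 0.9149 + 1.2402 − 2.1379 = 0.017 bits.

0.017 bits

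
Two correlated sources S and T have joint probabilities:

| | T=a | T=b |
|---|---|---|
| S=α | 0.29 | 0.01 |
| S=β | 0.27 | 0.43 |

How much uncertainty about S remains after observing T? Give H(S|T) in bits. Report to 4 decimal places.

Chain rule: H(S|T) = H(S,T) − H(T).
Marginals: p(S) = (0.3000, 0.7000), p(T) = (0.5600, 0.4400).
H(S,T) = 1.6179 bits; H(T) = 0.9896 bits.
H(S|T) = 1.6179 − 0.9896 = 0.6283 bits.

0.6283 bits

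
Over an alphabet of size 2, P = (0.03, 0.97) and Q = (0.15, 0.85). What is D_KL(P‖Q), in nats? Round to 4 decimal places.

D(P‖Q) = Σ p·ln(p/q).
  0.03·ln(0.03/0.15) = -0.04828
  0.97·ln(0.97/0.85) = 0.12810
D(P‖Q) = 0.0798 nats.

0.0798 nats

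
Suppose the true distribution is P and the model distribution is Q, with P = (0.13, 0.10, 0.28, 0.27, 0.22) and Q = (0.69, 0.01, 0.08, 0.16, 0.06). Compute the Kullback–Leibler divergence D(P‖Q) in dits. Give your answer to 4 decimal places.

0.3436 dits

D(P‖Q) = Σ p·log₁₀(p/q).
  0.13·log₁₀(0.13/0.69) = -0.09424
  0.10·log₁₀(0.10/0.01) = 0.10000
  0.28·log₁₀(0.28/0.08) = 0.15234
  0.27·log₁₀(0.27/0.16) = 0.06136
  0.22·log₁₀(0.22/0.06) = 0.12414
D(P‖Q) = 0.3436 dits.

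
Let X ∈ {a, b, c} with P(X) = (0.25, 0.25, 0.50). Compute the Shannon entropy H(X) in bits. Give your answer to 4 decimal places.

1.5000 bits

H(X) = −Σ p·log₂ p.
  −(0.25)·log₂(0.25) = 0.50000
  −(0.25)·log₂(0.25) = 0.50000
  −(0.50)·log₂(0.50) = 0.50000
Sum: 0.50000 + 0.50000 + 0.50000 = 1.5000 bits.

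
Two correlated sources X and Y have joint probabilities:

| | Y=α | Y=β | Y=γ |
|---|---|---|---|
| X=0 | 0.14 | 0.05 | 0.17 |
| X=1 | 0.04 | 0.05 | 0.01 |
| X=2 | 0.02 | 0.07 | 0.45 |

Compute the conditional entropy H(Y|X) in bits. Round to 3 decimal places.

1.073 bits

Chain rule: H(Y|X) = H(X,Y) − H(X).
Marginals: p(X) = (0.3600, 0.1000, 0.5400), p(Y) = (0.2000, 0.1700, 0.6300).
H(X,Y) = 2.4159 bits; H(X) = 1.3429 bits.
H(Y|X) = 2.4159 − 1.3429 = 1.073 bits.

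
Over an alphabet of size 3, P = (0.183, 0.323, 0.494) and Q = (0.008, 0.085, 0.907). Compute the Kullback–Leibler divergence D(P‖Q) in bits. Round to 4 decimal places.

D(P‖Q) = Σ p·log₂(p/q).
  0.183·log₂(0.183/0.008) = 0.82637
  0.323·log₂(0.323/0.085) = 0.62210
  0.494·log₂(0.494/0.907) = -0.43304
D(P‖Q) = 1.0154 bits.

1.0154 bits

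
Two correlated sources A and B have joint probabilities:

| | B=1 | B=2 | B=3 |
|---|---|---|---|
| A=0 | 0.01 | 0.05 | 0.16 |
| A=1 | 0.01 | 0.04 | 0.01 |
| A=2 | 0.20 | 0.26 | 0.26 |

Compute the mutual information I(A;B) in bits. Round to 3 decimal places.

0.100 bits

Marginals: p(A) = (0.2200, 0.0600, 0.7200), p(B) = (0.2200, 0.3500, 0.4300).
I(A;B) = H(A) + H(B) − H(A,B).
H(A) = 1.0653, H(B) = 1.5342, H(A,B) = 2.4991.
I(A;B) = 1.0653 + 1.5342 − 2.4991 = 0.100 bits.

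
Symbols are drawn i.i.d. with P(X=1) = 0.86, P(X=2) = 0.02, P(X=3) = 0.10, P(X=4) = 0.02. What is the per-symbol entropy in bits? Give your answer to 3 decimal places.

H(X) = −Σ p·log₂ p.
  −(0.86)·log₂(0.86) = 0.1871
  −(0.02)·log₂(0.02) = 0.1129
  −(0.10)·log₂(0.10) = 0.3322
  −(0.02)·log₂(0.02) = 0.1129
Sum: 0.1871 + 0.1129 + 0.3322 + 0.1129 = 0.745 bits.

0.745 bits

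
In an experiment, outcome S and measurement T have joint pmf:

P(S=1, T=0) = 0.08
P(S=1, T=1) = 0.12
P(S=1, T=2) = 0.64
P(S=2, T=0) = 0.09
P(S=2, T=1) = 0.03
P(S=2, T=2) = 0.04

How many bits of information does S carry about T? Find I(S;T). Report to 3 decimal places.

Marginals: p(S) = (0.8400, 0.1600), p(T) = (0.1700, 0.1500, 0.6800).
I(S;T) = H(S) + H(T) − H(S,T).
H(S) = 0.6343, H(T) = 1.2235, H(S,T) = 1.7208.
I(S;T) = 0.6343 + 1.2235 − 1.7208 = 0.137 bits.

0.137 bits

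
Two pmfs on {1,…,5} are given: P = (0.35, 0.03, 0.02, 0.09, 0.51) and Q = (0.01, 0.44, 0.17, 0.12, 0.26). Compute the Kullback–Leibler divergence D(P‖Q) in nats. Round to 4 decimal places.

1.4387 nats

D(P‖Q) = Σ p·ln(p/q).
  0.35·ln(0.35/0.01) = 1.24437
  0.03·ln(0.03/0.44) = -0.08057
  0.02·ln(0.02/0.17) = -0.04280
  0.09·ln(0.09/0.12) = -0.02589
  0.51·ln(0.51/0.26) = 0.34360
D(P‖Q) = 1.4387 nats.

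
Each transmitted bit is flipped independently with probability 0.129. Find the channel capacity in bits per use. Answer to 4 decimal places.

0.4453 bits

Binary symmetric channel: C = 1 − h₂(ε) where h₂ is the binary entropy function.
h₂(0.129) = −0.129·log₂0.129 − 0.871·log₂0.871 = 0.5547.
C = 1 − 0.5547 = 0.4453 bits per channel use.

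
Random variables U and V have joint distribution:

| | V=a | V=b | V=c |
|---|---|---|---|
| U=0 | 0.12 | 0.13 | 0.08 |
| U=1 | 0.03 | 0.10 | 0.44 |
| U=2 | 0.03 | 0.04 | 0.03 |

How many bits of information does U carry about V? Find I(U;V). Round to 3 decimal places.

Marginals: p(U) = (0.3300, 0.5700, 0.1000), p(V) = (0.1800, 0.2700, 0.5500).
I(U;V) = Σ p(x,y)·log₂[p(x,y)/(p(x)p(y))].
  (0,a): 0.12·log₂(2.0202) = 0.1217
  (0,b): 0.13·log₂(1.4590) = 0.0709
  (0,c): 0.08·log₂(0.4408) = -0.0946
  (1,a): 0.03·log₂(0.2924) = -0.0532
  (1,b): 0.10·log₂(0.6498) = -0.0622
  (1,c): 0.44·log₂(1.4035) = 0.2152
  (2,a): 0.03·log₂(1.6667) = 0.0221
  (2,b): 0.04·log₂(1.4815) = 0.0227
  (2,c): 0.03·log₂(0.5455) = -0.0262
Sum = 0.216 bits.

0.216 bits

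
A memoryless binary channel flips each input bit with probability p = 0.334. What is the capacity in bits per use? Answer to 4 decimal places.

Binary symmetric channel: C = 1 − h₂(ε) where h₂ is the binary entropy function.
h₂(0.334) = −0.334·log₂0.334 − 0.666·log₂0.666 = 0.9190.
C = 1 − 0.9190 = 0.0810 bits per channel use.

0.0810 bits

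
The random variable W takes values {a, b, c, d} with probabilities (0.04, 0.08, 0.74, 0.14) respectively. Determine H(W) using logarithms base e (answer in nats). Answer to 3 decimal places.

H(W) = −Σ p·ln p.
  −(0.04)·ln(0.04) = 0.1288
  −(0.08)·ln(0.08) = 0.2021
  −(0.74)·ln(0.74) = 0.2228
  −(0.14)·ln(0.14) = 0.2753
Sum: 0.1288 + 0.2021 + 0.2228 + 0.2753 = 0.829 nats.

0.829 nats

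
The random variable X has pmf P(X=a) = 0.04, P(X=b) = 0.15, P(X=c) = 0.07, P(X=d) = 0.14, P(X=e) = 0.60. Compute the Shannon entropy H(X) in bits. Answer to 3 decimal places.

1.704 bits

H(X) = −Σ p·log₂ p.
  −(0.04)·log₂(0.04) = 0.1858
  −(0.15)·log₂(0.15) = 0.4105
  −(0.07)·log₂(0.07) = 0.2686
  −(0.14)·log₂(0.14) = 0.3971
  −(0.60)·log₂(0.60) = 0.4422
Sum: 0.1858 + 0.4105 + 0.2686 + 0.3971 + 0.4422 = 1.704 bits.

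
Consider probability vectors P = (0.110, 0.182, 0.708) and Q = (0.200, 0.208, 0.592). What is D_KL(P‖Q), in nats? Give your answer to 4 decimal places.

0.0366 nats

D(P‖Q) = Σ p·ln(p/q).
  0.110·ln(0.110/0.200) = -0.06576
  0.182·ln(0.182/0.208) = -0.02430
  0.708·ln(0.708/0.592) = 0.12669
D(P‖Q) = 0.0366 nats.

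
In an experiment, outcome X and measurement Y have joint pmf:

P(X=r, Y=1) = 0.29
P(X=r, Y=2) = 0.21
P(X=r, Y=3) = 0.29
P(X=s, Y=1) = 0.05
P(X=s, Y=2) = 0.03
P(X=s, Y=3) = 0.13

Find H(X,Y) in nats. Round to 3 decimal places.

H(X,Y) = −Σ p(x,y)·ln p(x,y) over all 6 cells.
  cell (r,1): −0.29·ln0.29 = 0.3590
  cell (r,2): −0.21·ln0.21 = 0.3277
  cell (r,3): −0.29·ln0.29 = 0.3590
  cell (s,1): −0.05·ln0.05 = 0.1498
  cell (s,2): −0.03·ln0.03 = 0.1052
  cell (s,3): −0.13·ln0.13 = 0.2652
Sum = 1.566 nats.

1.566 nats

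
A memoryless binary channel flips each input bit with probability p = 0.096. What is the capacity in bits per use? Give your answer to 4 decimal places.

Binary symmetric channel: C = 1 − h₂(ε) where h₂ is the binary entropy function.
h₂(0.096) = −0.096·log₂0.096 − 0.904·log₂0.904 = 0.4562.
C = 1 − 0.4562 = 0.5438 bits per channel use.

0.5438 bits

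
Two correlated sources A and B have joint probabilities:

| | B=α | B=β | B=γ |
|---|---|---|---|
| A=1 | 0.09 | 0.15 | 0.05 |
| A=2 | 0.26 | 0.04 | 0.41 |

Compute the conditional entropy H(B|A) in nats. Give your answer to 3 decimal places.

Chain rule: H(B|A) = H(A,B) − H(A).
Marginals: p(A) = (0.2900, 0.7100), p(B) = (0.3500, 0.1900, 0.4600).
H(A,B) = 1.4956 nats; H(A) = 0.6022 nats.
H(B|A) = 1.4956 − 0.6022 = 0.893 nats.

0.893 nats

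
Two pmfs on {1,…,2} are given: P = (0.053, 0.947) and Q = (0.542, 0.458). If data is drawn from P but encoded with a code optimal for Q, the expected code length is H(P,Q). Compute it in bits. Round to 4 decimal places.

H(P,Q) = −Σ p·log₂ q.
  −0.053·log₂(0.542) = 0.04683
  −0.947·log₂(0.458) = 1.06687
H(P,Q) = 1.1137 bits.

1.1137 bits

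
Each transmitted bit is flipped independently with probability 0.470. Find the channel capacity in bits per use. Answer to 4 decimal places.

0.0026 bits

Binary symmetric channel: C = 1 − h₂(ε) where h₂ is the binary entropy function.
h₂(0.470) = −0.470·log₂0.470 − 0.530·log₂0.530 = 0.9974.
C = 1 − 0.9974 = 0.0026 bits per channel use.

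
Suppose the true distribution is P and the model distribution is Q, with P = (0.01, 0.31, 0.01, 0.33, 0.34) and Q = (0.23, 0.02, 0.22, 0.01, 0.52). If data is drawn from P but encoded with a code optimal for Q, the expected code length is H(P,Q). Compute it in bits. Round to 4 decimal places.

H(P,Q) = −Σ p·log₂ q.
  −0.01·log₂(0.23) = 0.02120
  −0.31·log₂(0.02) = 1.74960
  −0.01·log₂(0.22) = 0.02184
  −0.33·log₂(0.01) = 2.19247
  −0.34·log₂(0.52) = 0.32076
H(P,Q) = 4.3059 bits.

4.3059 bits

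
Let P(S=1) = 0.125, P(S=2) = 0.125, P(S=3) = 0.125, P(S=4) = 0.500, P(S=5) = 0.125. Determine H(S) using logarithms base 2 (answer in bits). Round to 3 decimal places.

2.000 bits

H(S) = −Σ p·log₂ p.
  −(0.125)·log₂(0.125) = 0.3750
  −(0.125)·log₂(0.125) = 0.3750
  −(0.125)·log₂(0.125) = 0.3750
  −(0.500)·log₂(0.500) = 0.5000
  −(0.125)·log₂(0.125) = 0.3750
Sum: 0.3750 + 0.3750 + 0.3750 + 0.5000 + 0.3750 = 2.000 bits.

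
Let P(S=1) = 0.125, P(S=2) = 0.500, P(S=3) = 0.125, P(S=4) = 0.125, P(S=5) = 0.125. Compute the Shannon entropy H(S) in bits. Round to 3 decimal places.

H(S) = −Σ p·log₂ p.
  −(0.125)·log₂(0.125) = 0.3750
  −(0.500)·log₂(0.500) = 0.5000
  −(0.125)·log₂(0.125) = 0.3750
  −(0.125)·log₂(0.125) = 0.3750
  −(0.125)·log₂(0.125) = 0.3750
Sum: 0.3750 + 0.5000 + 0.3750 + 0.3750 + 0.3750 = 2.000 bits.

2.000 bits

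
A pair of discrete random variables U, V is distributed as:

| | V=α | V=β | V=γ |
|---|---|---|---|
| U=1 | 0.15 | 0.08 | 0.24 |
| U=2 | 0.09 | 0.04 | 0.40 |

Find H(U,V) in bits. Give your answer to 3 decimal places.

H(U,V) = −Σ p(x,y)·log₂ p(x,y) over all 6 cells.
  cell (1,α): −0.15·log₂0.15 = 0.4105
  cell (1,β): −0.08·log₂0.08 = 0.2915
  cell (1,γ): −0.24·log₂0.24 = 0.4941
  cell (2,α): −0.09·log₂0.09 = 0.3127
  cell (2,β): −0.04·log₂0.04 = 0.1858
  cell (2,γ): −0.40·log₂0.40 = 0.5288
Sum = 2.223 bits.

2.223 bits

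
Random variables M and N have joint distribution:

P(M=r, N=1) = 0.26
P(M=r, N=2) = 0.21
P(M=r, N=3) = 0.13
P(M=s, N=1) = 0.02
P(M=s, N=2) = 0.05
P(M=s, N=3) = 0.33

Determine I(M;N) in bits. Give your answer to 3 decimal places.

Marginals: p(M) = (0.6000, 0.4000), p(N) = (0.2800, 0.2600, 0.4600).
I(M;N) = H(M) + H(N) − H(M,N).
H(M) = 0.9710, H(N) = 1.5348, H(M,N) = 2.2176.
I(M;N) = 0.9710 + 1.5348 − 2.2176 = 0.288 bits.

0.288 bits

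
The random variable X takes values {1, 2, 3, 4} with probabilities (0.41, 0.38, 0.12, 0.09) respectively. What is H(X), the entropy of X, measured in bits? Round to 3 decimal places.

1.738 bits

H(X) = −Σ p·log₂ p.
  −(0.41)·log₂(0.41) = 0.5274
  −(0.38)·log₂(0.38) = 0.5305
  −(0.12)·log₂(0.12) = 0.3671
  −(0.09)·log₂(0.09) = 0.3127
Sum: 0.5274 + 0.5305 + 0.3671 + 0.3127 = 1.738 bits.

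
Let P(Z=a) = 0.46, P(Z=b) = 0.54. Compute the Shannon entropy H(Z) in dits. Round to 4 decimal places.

H(Z) = −Σ p·log₁₀ p.
  −(0.46)·log₁₀(0.46) = 0.15513
  −(0.54)·log₁₀(0.54) = 0.14451
Sum: 0.15513 + 0.14451 = 0.2996 dits.

0.2996 dits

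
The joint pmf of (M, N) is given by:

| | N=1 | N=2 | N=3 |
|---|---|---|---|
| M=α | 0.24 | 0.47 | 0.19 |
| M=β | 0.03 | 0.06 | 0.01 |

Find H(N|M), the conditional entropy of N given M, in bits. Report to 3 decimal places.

1.454 bits

Marginals: p(M) = (0.9000, 0.1000), p(N) = (0.2700, 0.5300, 0.2000).
H(N|M) = Σ p(M) · H(N|M=·).
  M=α: p=0.9000, H(N|M=α) = 1.4717
  M=β: p=0.1000, H(N|M=β) = 1.2955
Weighted sum = 1.454 bits.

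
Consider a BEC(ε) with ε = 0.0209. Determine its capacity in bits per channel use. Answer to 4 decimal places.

0.9791 bits

Binary erasure channel: capacity C = 1 − ε.
C = 1 − 0.0209 = 0.9791 bits per channel use.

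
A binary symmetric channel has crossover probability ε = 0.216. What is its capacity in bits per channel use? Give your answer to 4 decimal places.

Binary symmetric channel: C = 1 − h₂(ε) where h₂ is the binary entropy function.
h₂(0.216) = −0.216·log₂0.216 − 0.784·log₂0.784 = 0.7528.
C = 1 − 0.7528 = 0.2472 bits per channel use.

0.2472 bits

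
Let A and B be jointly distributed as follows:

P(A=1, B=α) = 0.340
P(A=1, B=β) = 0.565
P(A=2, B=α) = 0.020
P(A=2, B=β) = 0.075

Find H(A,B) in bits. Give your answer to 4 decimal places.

H(A,B) = −Σ p(x,y)·log₂ p(x,y) over all 4 cells.
  cell (1,α): −0.340·log₂0.340 = 0.52917
  cell (1,β): −0.565·log₂0.565 = 0.46538
  cell (2,α): −0.020·log₂0.020 = 0.11288
  cell (2,β): −0.075·log₂0.075 = 0.28027
Sum = 1.3877 bits.

1.3877 bits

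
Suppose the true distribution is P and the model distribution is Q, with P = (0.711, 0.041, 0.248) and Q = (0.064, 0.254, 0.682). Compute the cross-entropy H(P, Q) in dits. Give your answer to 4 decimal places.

0.9144 dits

H(P,Q) = −Σ p·log₁₀ q.
  −0.711·log₁₀(0.064) = 0.84881
  −0.041·log₁₀(0.254) = 0.02440
  −0.248·log₁₀(0.682) = 0.04122
H(P,Q) = 0.9144 dits.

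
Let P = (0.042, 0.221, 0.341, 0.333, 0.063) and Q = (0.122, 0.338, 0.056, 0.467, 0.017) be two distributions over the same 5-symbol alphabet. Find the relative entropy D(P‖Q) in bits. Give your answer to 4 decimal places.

D(P‖Q) = Σ p·log₂(p/q).
  0.042·log₂(0.042/0.122) = -0.06461
  0.221·log₂(0.221/0.338) = -0.13547
  0.341·log₂(0.341/0.056) = 0.88874
  0.333·log₂(0.333/0.467) = -0.16247
  0.063·log₂(0.063/0.017) = 0.11906
D(P‖Q) = 0.6452 bits.

0.6452 bits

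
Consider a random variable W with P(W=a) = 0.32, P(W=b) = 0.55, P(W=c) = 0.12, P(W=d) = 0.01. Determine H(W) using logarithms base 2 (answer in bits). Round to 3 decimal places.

1.434 bits

H(W) = −Σ p·log₂ p.
  −(0.32)·log₂(0.32) = 0.5260
  −(0.55)·log₂(0.55) = 0.4744
  −(0.12)·log₂(0.12) = 0.3671
  −(0.01)·log₂(0.01) = 0.0664
Sum: 0.5260 + 0.4744 + 0.3671 + 0.0664 = 1.434 bits.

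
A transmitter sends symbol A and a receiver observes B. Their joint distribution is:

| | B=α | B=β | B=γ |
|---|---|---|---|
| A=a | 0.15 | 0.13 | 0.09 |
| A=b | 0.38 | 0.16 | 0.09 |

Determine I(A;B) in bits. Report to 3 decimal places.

0.027 bits

Marginals: p(A) = (0.3700, 0.6300), p(B) = (0.5300, 0.2900, 0.1800).
I(A;B) = H(A) + H(B) − H(A,B).
H(A) = 0.9507, H(B) = 1.4487, H(A,B) = 2.3720.
I(A;B) = 0.9507 + 1.4487 − 2.3720 = 0.027 bits.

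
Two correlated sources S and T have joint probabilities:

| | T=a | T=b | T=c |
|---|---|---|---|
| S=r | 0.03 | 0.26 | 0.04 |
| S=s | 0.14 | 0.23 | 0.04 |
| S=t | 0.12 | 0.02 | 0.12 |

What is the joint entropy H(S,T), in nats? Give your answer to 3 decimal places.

1.913 nats

H(S,T) = −Σ p(x,y)·ln p(x,y) over all 9 cells.
  cell (r,a): −0.03·ln0.03 = 0.1052
  cell (r,b): −0.26·ln0.26 = 0.3502
  cell (r,c): −0.04·ln0.04 = 0.1288
  cell (s,a): −0.14·ln0.14 = 0.2753
  cell (s,b): −0.23·ln0.23 = 0.3380
  cell (s,c): −0.04·ln0.04 = 0.1288
  cell (t,a): −0.12·ln0.12 = 0.2544
  cell (t,b): −0.02·ln0.02 = 0.0782
  cell (t,c): −0.12·ln0.12 = 0.2544
Sum = 1.913 nats.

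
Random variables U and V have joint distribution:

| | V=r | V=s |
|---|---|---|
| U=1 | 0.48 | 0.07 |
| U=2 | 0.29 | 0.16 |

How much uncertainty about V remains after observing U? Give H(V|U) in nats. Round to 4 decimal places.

Marginals: p(U) = (0.5500, 0.4500), p(V) = (0.7700, 0.2300).
H(V|U) = Σ p(U) · H(V|U=·).
  U=1: p=0.5500, H(V|U=1) = 0.3812
  U=2: p=0.4500, H(V|U=2) = 0.6508
Weighted sum = 0.5025 nats.

0.5025 nats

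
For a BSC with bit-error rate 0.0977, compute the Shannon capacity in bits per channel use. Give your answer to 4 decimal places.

0.5383 bits

Binary symmetric channel: C = 1 − h₂(ε) where h₂ is the binary entropy function.
h₂(0.0977) = −0.0977·log₂0.0977 − 0.9023·log₂0.9023 = 0.4617.
C = 1 − 0.4617 = 0.5383 bits per channel use.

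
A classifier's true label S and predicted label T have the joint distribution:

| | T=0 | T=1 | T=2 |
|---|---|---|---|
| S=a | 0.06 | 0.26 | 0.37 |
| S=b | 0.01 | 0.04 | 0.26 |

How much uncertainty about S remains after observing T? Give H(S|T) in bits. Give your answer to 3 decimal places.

0.827 bits

Marginals: p(S) = (0.6900, 0.3100), p(T) = (0.0700, 0.3000, 0.6300).
H(S|T) = Σ p(T) · H(S|T=·).
  T=0: p=0.0700, H(S|T=0) = 0.5917
  T=1: p=0.3000, H(S|T=1) = 0.5665
  T=2: p=0.6300, H(S|T=2) = 0.9779
Weighted sum = 0.827 bits.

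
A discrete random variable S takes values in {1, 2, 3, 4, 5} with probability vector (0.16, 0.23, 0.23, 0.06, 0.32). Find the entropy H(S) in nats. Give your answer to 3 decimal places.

1.503 nats

H(S) = −Σ p·ln p.
  −(0.16)·ln(0.16) = 0.2932
  −(0.23)·ln(0.23) = 0.3380
  −(0.23)·ln(0.23) = 0.3380
  −(0.06)·ln(0.06) = 0.1688
  −(0.32)·ln(0.32) = 0.3646
Sum: 0.2932 + 0.3380 + 0.3380 + 0.1688 + 0.3646 = 1.503 nats.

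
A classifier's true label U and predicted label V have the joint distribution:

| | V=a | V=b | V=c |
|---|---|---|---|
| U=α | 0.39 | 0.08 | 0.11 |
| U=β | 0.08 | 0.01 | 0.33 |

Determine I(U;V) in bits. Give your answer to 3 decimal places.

Marginals: p(U) = (0.5800, 0.4200), p(V) = (0.4700, 0.0900, 0.4400).
I(U;V) = Σ p(x,y)·log₂[p(x,y)/(p(x)p(y))].
  (α,a): 0.39·log₂(1.4307) = 0.2015
  (α,b): 0.08·log₂(1.5326) = 0.0493
  (α,c): 0.11·log₂(0.4310) = -0.1336
  (β,a): 0.08·log₂(0.4053) = -0.1042
  (β,b): 0.01·log₂(0.2646) = -0.0192
  (β,c): 0.33·log₂(1.7857) = 0.2760
Sum = 0.270 bits.

0.270 bits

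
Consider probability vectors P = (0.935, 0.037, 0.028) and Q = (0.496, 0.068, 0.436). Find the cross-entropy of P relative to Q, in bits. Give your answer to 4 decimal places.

1.1229 bits

H(P,Q) = −Σ p·log₂ q.
  −0.935·log₂(0.496) = 0.94583
  −0.037·log₂(0.068) = 0.14350
  −0.028·log₂(0.436) = 0.03353
H(P,Q) = 1.1229 bits.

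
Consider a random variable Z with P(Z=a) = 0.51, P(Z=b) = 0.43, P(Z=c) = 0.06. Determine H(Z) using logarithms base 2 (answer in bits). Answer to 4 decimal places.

1.2625 bits

H(Z) = −Σ p·log₂ p.
  −(0.51)·log₂(0.51) = 0.49543
  −(0.43)·log₂(0.43) = 0.52356
  −(0.06)·log₂(0.06) = 0.24353
Sum: 0.49543 + 0.52356 + 0.24353 = 1.2625 bits.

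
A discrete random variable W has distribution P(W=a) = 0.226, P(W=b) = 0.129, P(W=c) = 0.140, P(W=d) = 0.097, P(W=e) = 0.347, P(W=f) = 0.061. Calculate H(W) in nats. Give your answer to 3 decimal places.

1.640 nats

H(W) = −Σ p·ln p.
  −(0.226)·ln(0.226) = 0.3361
  −(0.129)·ln(0.129) = 0.2642
  −(0.140)·ln(0.140) = 0.2753
  −(0.097)·ln(0.097) = 0.2263
  −(0.347)·ln(0.347) = 0.3673
  −(0.061)·ln(0.061) = 0.1706
Sum: 0.3361 + 0.2642 + 0.2753 + 0.2263 + 0.3673 + 0.1706 = 1.640 nats.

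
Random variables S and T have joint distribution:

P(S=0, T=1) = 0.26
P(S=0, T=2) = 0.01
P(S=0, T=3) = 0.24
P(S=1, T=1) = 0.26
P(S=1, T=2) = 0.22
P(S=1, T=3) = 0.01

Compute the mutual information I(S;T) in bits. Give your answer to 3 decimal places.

0.360 bits

Marginals: p(S) = (0.5100, 0.4900), p(T) = (0.5200, 0.2300, 0.2500).
I(S;T) = Σ p(x,y)·log₂[p(x,y)/(p(x)p(y))].
  (0,1): 0.26·log₂(0.9804) = -0.0074
  (0,2): 0.01·log₂(0.0853) = -0.0355
  (0,3): 0.24·log₂(1.8824) = 0.2190
  (1,1): 0.26·log₂(1.0204) = 0.0076
  (1,2): 0.22·log₂(1.9521) = 0.2123
  (1,3): 0.01·log₂(0.0816) = -0.0361
Sum = 0.360 bits.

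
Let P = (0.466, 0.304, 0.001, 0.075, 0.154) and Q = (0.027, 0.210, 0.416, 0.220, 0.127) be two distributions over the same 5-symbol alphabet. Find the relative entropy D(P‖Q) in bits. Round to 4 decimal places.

D(P‖Q) = Σ p·log₂(p/q).
  0.466·log₂(0.466/0.027) = 1.91493
  0.304·log₂(0.304/0.210) = 0.16224
  0.001·log₂(0.001/0.416) = -0.00870
  0.075·log₂(0.075/0.220) = -0.11644
  0.154·log₂(0.154/0.127) = 0.04283
D(P‖Q) = 1.9949 bits.

1.9949 bits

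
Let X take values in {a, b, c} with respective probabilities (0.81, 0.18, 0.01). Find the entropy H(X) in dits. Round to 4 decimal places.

0.2282 dits

H(X) = −Σ p·log₁₀ p.
  −(0.81)·log₁₀(0.81) = 0.07413
  −(0.18)·log₁₀(0.18) = 0.13405
  −(0.01)·log₁₀(0.01) = 0.02000
Sum: 0.07413 + 0.13405 + 0.02000 = 0.2282 dits.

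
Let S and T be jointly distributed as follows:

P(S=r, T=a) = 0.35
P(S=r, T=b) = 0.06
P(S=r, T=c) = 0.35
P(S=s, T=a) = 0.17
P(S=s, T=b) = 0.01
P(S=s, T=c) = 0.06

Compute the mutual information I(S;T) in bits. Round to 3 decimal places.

Marginals: p(S) = (0.7600, 0.2400), p(T) = (0.5200, 0.0700, 0.4100).
I(S;T) = H(S) + H(T) − H(S,T).
H(S) = 0.7950, H(T) = 1.2865, H(S,T) = 2.0483.
I(S;T) = 0.7950 + 1.2865 − 2.0483 = 0.033 bits.

0.033 bits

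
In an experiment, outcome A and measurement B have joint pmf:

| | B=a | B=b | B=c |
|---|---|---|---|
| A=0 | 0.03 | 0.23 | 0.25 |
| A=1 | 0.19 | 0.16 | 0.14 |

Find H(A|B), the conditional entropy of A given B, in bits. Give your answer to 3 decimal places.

Marginals: p(A) = (0.5100, 0.4900), p(B) = (0.2200, 0.3900, 0.3900).
H(A|B) = Σ p(B) · H(A|B=·).
  B=a: p=0.2200, H(A|B=a) = 0.5746
  B=b: p=0.3900, H(A|B=b) = 0.9766
  B=c: p=0.3900, H(A|B=c) = 0.9418
Weighted sum = 0.875 bits.

0.875 bits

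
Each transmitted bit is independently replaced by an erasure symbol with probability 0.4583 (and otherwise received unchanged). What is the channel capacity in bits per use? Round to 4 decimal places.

Binary erasure channel: capacity C = 1 − ε.
C = 1 − 0.4583 = 0.5417 bits per channel use.

0.5417 bits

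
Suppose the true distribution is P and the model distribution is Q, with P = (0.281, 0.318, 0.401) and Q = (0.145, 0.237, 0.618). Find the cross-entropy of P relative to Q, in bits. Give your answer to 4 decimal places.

H(P,Q) = −Σ p·log₂ q.
  −0.281·log₂(0.145) = 0.78283
  −0.318·log₂(0.237) = 0.66050
  −0.401·log₂(0.618) = 0.27842
H(P,Q) = 1.7218 bits.

1.7218 bits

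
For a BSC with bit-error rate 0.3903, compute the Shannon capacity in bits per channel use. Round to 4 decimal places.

0.0350 bits

Binary symmetric channel: C = 1 − h₂(ε) where h₂ is the binary entropy function.
h₂(0.3903) = −0.3903·log₂0.3903 − 0.6097·log₂0.6097 = 0.9650.
C = 1 − 0.9650 = 0.0350 bits per channel use.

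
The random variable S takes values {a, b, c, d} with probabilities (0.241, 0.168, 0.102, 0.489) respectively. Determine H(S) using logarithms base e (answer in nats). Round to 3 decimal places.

1.225 nats

H(S) = −Σ p·ln p.
  −(0.241)·ln(0.241) = 0.3429
  −(0.168)·ln(0.168) = 0.2997
  −(0.102)·ln(0.102) = 0.2328
  −(0.489)·ln(0.489) = 0.3498
Sum: 0.3429 + 0.2997 + 0.2328 + 0.3498 = 1.225 nats.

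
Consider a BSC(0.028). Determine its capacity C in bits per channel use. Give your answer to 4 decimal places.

0.8157 bits

Binary symmetric channel: C = 1 − h₂(ε) where h₂ is the binary entropy function.
h₂(0.028) = −0.028·log₂0.028 − 0.972·log₂0.972 = 0.1843.
C = 1 − 0.1843 = 0.8157 bits per channel use.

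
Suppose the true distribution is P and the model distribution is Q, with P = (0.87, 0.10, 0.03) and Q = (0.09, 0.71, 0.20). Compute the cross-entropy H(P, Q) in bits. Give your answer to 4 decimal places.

3.1414 bits

H(P,Q) = −Σ p·log₂ q.
  −0.87·log₂(0.09) = 3.02232
  −0.10·log₂(0.71) = 0.04941
  −0.03·log₂(0.20) = 0.06966
H(P,Q) = 3.1414 bits.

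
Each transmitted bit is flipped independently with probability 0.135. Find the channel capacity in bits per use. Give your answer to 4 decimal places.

Binary symmetric channel: C = 1 − h₂(ε) where h₂ is the binary entropy function.
h₂(0.135) = −0.135·log₂0.135 − 0.865·log₂0.865 = 0.5710.
C = 1 − 0.5710 = 0.4290 bits per channel use.

0.4290 bits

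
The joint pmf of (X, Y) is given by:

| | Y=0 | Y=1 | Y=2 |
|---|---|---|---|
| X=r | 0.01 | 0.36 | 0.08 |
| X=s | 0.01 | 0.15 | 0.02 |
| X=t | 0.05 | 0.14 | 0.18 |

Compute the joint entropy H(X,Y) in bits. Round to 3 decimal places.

H(X,Y) = −Σ p(x,y)·log₂ p(x,y) over all 9 cells.
  cell (r,0): −0.01·log₂0.01 = 0.0664
  cell (r,1): −0.36·log₂0.36 = 0.5306
  cell (r,2): −0.08·log₂0.08 = 0.2915
  cell (s,0): −0.01·log₂0.01 = 0.0664
  cell (s,1): −0.15·log₂0.15 = 0.4105
  cell (s,2): −0.02·log₂0.02 = 0.1129
  cell (t,0): −0.05·log₂0.05 = 0.2161
  cell (t,1): −0.14·log₂0.14 = 0.3971
  cell (t,2): −0.18·log₂0.18 = 0.4453
Sum = 2.537 bits.

2.537 bits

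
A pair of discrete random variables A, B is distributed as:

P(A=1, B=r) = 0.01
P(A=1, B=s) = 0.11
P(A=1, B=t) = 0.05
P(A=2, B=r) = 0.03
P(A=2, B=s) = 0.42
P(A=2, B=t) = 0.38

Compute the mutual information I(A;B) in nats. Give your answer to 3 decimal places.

0.008 nats

Marginals: p(A) = (0.1700, 0.8300), p(B) = (0.0400, 0.5300, 0.4300).
I(A;B) = Σ p(x,y)·ln[p(x,y)/(p(x)p(y))].
  (1,r): 0.01·ln(1.4706) = 0.0039
  (1,s): 0.11·ln(1.2209) = 0.0220
  (1,t): 0.05·ln(0.6840) = -0.0190
  (2,r): 0.03·ln(0.9036) = -0.0030
  (2,s): 0.42·ln(0.9548) = -0.0194
  (2,t): 0.38·ln(1.0647) = 0.0238
Sum = 0.008 nats.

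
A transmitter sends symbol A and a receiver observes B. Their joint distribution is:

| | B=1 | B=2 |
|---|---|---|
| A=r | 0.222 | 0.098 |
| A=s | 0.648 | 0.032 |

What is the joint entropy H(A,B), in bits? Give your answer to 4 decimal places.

H(A,B) = −Σ p(x,y)·log₂ p(x,y) over all 4 cells.
  cell (r,1): −0.222·log₂0.222 = 0.48204
  cell (r,2): −0.098·log₂0.098 = 0.32841
  cell (s,1): −0.648·log₂0.648 = 0.40561
  cell (s,2): −0.032·log₂0.032 = 0.15891
Sum = 1.3750 bits.

1.3750 bits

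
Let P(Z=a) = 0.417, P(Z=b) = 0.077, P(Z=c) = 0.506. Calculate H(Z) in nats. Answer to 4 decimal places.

H(Z) = −Σ p·ln p.
  −(0.417)·ln(0.417) = 0.36474
  −(0.077)·ln(0.077) = 0.19742
  −(0.506)·ln(0.506) = 0.34470
Sum: 0.36474 + 0.19742 + 0.34470 = 0.9069 nats.

0.9069 nats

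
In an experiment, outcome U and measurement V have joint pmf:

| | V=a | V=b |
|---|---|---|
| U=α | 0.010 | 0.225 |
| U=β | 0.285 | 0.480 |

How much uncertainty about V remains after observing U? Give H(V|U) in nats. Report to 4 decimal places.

Chain rule: H(V|U) = H(U,V) − H(U).
Marginals: p(U) = (0.2350, 0.7650), p(V) = (0.2950, 0.7050).
H(U,V) = 1.0917 nats; H(U) = 0.5452 nats.
H(V|U) = 1.0917 − 0.5452 = 0.5465 nats.

0.5465 nats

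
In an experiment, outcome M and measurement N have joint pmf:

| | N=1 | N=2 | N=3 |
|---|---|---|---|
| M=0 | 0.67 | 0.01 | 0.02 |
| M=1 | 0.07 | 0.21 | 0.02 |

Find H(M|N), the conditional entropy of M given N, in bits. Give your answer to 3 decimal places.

0.433 bits

Chain rule: H(M|N) = H(M,N) − H(N).
Marginals: p(M) = (0.7000, 0.3000), p(N) = (0.7400, 0.2200, 0.0400).
H(M,N) = 1.4207 bits; H(N) = 0.9878 bits.
H(M|N) = 1.4207 − 0.9878 = 0.433 bits.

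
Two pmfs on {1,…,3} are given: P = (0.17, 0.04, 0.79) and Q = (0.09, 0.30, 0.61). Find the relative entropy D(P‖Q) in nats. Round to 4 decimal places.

D(P‖Q) = Σ p·ln(p/q).
  0.17·ln(0.17/0.09) = 0.10812
  0.04·ln(0.04/0.30) = -0.08060
  0.79·ln(0.79/0.61) = 0.20427
D(P‖Q) = 0.2318 nats.

0.2318 nats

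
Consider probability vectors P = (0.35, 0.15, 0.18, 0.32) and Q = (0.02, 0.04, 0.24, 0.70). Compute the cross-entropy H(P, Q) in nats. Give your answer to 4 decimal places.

2.2231 nats

H(P,Q) = −Σ p·ln q.
  −0.35·ln(0.02) = 1.36921
  −0.15·ln(0.04) = 0.48283
  −0.18·ln(0.24) = 0.25688
  −0.32·ln(0.70) = 0.11414
H(P,Q) = 2.2231 nats.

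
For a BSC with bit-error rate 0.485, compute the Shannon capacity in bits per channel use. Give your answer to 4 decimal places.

0.0006 bits

Binary symmetric channel: C = 1 − h₂(ε) where h₂ is the binary entropy function.
h₂(0.485) = −0.485·log₂0.485 − 0.515·log₂0.515 = 0.9994.
C = 1 − 0.9994 = 0.0006 bits per channel use.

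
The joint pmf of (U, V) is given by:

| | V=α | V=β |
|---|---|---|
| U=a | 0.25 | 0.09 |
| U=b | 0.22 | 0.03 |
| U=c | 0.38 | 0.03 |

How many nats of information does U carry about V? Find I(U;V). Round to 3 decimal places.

Marginals: p(U) = (0.3400, 0.2500, 0.4100), p(V) = (0.8500, 0.1500).
I(U;V) = Σ p(x,y)·ln[p(x,y)/(p(x)p(y))].
  (a,α): 0.25·ln(0.8651) = -0.0362
  (a,β): 0.09·ln(1.7647) = 0.0511
  (b,α): 0.22·ln(1.0353) = 0.0076
  (b,β): 0.03·ln(0.8000) = -0.0067
  (c,α): 0.38·ln(1.0904) = 0.0329
  (c,β): 0.03·ln(0.4878) = -0.0215
Sum = 0.027 nats.

0.027 nats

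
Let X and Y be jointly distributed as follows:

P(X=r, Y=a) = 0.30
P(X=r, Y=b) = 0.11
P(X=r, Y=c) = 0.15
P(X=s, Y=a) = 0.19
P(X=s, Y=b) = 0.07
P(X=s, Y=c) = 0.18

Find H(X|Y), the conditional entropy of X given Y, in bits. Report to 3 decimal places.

0.974 bits

Chain rule: H(X|Y) = H(X,Y) − H(Y).
Marginals: p(X) = (0.5600, 0.4400), p(Y) = (0.4900, 0.1800, 0.3300).
H(X,Y) = 2.4510 bits; H(Y) = 1.4774 bits.
H(X|Y) = 2.4510 − 1.4774 = 0.974 bits.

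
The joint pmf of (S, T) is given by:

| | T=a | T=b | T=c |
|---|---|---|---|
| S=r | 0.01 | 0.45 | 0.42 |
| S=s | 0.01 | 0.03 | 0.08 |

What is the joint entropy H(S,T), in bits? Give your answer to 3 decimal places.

1.620 bits

H(S,T) = −Σ p(x,y)·log₂ p(x,y) over all 6 cells.
  cell (r,a): −0.01·log₂0.01 = 0.0664
  cell (r,b): −0.45·log₂0.45 = 0.5184
  cell (r,c): −0.42·log₂0.42 = 0.5256
  cell (s,a): −0.01·log₂0.01 = 0.0664
  cell (s,b): −0.03·log₂0.03 = 0.1518
  cell (s,c): −0.08·log₂0.08 = 0.2915
Sum = 1.620 bits.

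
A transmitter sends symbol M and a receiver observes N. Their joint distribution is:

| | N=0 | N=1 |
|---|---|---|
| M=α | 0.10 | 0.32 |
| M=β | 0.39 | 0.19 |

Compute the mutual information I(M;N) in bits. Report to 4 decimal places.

0.1379 bits

Marginals: p(M) = (0.4200, 0.5800), p(N) = (0.4900, 0.5100).
I(M;N) = Σ p(x,y)·log₂[p(x,y)/(p(x)p(y))].
  (α,0): 0.10·log₂(0.4859) = -0.10412
  (α,1): 0.32·log₂(1.4939) = 0.18532
  (β,0): 0.39·log₂(1.3723) = 0.17806
  (β,1): 0.19·log₂(0.6423) = -0.12134
Sum = 0.1379 bits.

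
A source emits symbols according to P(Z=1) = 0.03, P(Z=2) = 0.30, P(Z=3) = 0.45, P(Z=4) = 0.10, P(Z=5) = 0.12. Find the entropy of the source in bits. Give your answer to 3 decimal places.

1.891 bits

H(Z) = −Σ p·log₂ p.
  −(0.03)·log₂(0.03) = 0.1518
  −(0.30)·log₂(0.30) = 0.5211
  −(0.45)·log₂(0.45) = 0.5184
  −(0.10)·log₂(0.10) = 0.3322
  −(0.12)·log₂(0.12) = 0.3671
Sum: 0.1518 + 0.5211 + 0.5184 + 0.3322 + 0.3671 = 1.891 bits.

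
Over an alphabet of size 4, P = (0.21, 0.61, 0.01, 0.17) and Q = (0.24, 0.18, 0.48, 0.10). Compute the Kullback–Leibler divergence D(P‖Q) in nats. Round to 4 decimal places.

0.7680 nats

D(P‖Q) = Σ p·ln(p/q).
  0.21·ln(0.21/0.24) = -0.02804
  0.61·ln(0.61/0.18) = 0.74451
  0.01·ln(0.01/0.48) = -0.03871
  0.17·ln(0.17/0.10) = 0.09021
D(P‖Q) = 0.7680 nats.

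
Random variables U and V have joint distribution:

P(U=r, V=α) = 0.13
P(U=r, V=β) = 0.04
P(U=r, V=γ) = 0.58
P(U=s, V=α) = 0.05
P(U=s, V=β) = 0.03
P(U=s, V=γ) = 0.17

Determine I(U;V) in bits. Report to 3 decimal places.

Marginals: p(U) = (0.7500, 0.2500), p(V) = (0.1800, 0.0700, 0.7500).
I(U;V) = H(U) + H(V) − H(U,V).
H(U) = 0.8113, H(V) = 1.0251, H(U,V) = 1.8267.
I(U;V) = 0.8113 + 1.0251 − 1.8267 = 0.010 bits.

0.010 bits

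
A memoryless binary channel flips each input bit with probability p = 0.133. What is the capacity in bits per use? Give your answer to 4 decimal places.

Binary symmetric channel: C = 1 − h₂(ε) where h₂ is the binary entropy function.
h₂(0.133) = −0.133·log₂0.133 − 0.867·log₂0.867 = 0.5656.
C = 1 − 0.5656 = 0.4344 bits per channel use.

0.4344 bits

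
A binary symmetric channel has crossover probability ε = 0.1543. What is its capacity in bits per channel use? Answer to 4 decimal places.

0.3795 bits

Binary symmetric channel: C = 1 − h₂(ε) where h₂ is the binary entropy function.
h₂(0.1543) = −0.1543·log₂0.1543 − 0.8457·log₂0.8457 = 0.6205.
C = 1 − 0.6205 = 0.3795 bits per channel use.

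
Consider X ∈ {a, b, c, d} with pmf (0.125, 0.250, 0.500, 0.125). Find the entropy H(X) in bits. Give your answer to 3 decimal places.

H(X) = −Σ p·log₂ p.
  −(0.125)·log₂(0.125) = 0.3750
  −(0.250)·log₂(0.250) = 0.5000
  −(0.500)·log₂(0.500) = 0.5000
  −(0.125)·log₂(0.125) = 0.3750
Sum: 0.3750 + 0.5000 + 0.5000 + 0.3750 = 1.750 bits.

1.750 bits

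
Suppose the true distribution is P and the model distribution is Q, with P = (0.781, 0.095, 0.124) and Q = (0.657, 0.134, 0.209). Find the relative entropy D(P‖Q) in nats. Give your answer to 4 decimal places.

0.0376 nats

D(P‖Q) = Σ p·ln(p/q).
  0.781·ln(0.781/0.657) = 0.13503
  0.095·ln(0.095/0.134) = -0.03268
  0.124·ln(0.124/0.209) = -0.06473
D(P‖Q) = 0.0376 nats.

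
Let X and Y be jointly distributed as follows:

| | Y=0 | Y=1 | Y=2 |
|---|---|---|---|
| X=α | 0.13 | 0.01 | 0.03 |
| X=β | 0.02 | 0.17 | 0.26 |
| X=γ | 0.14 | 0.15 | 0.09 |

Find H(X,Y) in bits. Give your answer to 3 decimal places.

2.774 bits

H(X,Y) = −Σ p(x,y)·log₂ p(x,y) over all 9 cells.
  cell (α,0): −0.13·log₂0.13 = 0.3826
  cell (α,1): −0.01·log₂0.01 = 0.0664
  cell (α,2): −0.03·log₂0.03 = 0.1518
  cell (β,0): −0.02·log₂0.02 = 0.1129
  cell (β,1): −0.17·log₂0.17 = 0.4346
  cell (β,2): −0.26·log₂0.26 = 0.5053
  cell (γ,0): −0.14·log₂0.14 = 0.3971
  cell (γ,1): −0.15·log₂0.15 = 0.4105
  cell (γ,2): −0.09·log₂0.09 = 0.3127
Sum = 2.774 bits.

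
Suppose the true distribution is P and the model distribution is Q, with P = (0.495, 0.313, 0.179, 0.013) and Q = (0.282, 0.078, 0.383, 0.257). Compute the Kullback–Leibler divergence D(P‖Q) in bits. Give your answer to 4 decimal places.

D(P‖Q) = Σ p·log₂(p/q).
  0.495·log₂(0.495/0.282) = 0.40181
  0.313·log₂(0.313/0.078) = 0.62745
  0.179·log₂(0.179/0.383) = -0.19643
  0.013·log₂(0.013/0.257) = -0.05597
D(P‖Q) = 0.7769 bits.

0.7769 bits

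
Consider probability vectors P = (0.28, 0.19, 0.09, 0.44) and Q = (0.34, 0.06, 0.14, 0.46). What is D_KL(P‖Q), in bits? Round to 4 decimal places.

D(P‖Q) = Σ p·log₂(p/q).
  0.28·log₂(0.28/0.34) = -0.07843
  0.19·log₂(0.19/0.06) = 0.31596
  0.09·log₂(0.09/0.14) = -0.05737
  0.44·log₂(0.44/0.46) = -0.02822
D(P‖Q) = 0.1519 bits.

0.1519 bits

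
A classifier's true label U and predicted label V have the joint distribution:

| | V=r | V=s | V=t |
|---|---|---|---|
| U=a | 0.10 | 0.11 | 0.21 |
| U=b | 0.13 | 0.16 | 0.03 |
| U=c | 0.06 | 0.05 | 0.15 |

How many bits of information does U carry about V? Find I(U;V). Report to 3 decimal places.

Marginals: p(U) = (0.4200, 0.3200, 0.2600), p(V) = (0.2900, 0.3200, 0.3900).
I(U;V) = Σ p(x,y)·log₂[p(x,y)/(p(x)p(y))].
  (a,r): 0.10·log₂(0.8210) = -0.0285
  (a,s): 0.11·log₂(0.8185) = -0.0318
  (a,t): 0.21·log₂(1.2821) = 0.0753
  (b,r): 0.13·log₂(1.4009) = 0.0632
  (b,s): 0.16·log₂(1.5625) = 0.1030
  (b,t): 0.03·log₂(0.2404) = -0.0617
  (c,r): 0.06·log₂(0.7958) = -0.0198
  (c,s): 0.05·log₂(0.6010) = -0.0367
  (c,t): 0.15·log₂(1.4793) = 0.0847
Sum = 0.148 bits.

0.148 bits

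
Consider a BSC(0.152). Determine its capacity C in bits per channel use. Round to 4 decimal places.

0.3852 bits

Binary symmetric channel: C = 1 − h₂(ε) where h₂ is the binary entropy function.
h₂(0.152) = −0.152·log₂0.152 − 0.848·log₂0.848 = 0.6148.
C = 1 − 0.6148 = 0.3852 bits per channel use.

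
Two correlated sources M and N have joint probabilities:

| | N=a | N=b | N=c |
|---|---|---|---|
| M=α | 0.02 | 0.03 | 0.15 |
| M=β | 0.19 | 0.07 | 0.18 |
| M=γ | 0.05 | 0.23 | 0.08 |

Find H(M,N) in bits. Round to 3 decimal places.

H(M,N) = −Σ p(x,y)·log₂ p(x,y) over all 9 cells.
  cell (α,a): −0.02·log₂0.02 = 0.1129
  cell (α,b): −0.03·log₂0.03 = 0.1518
  cell (α,c): −0.15·log₂0.15 = 0.4105
  cell (β,a): −0.19·log₂0.19 = 0.4552
  cell (β,b): −0.07·log₂0.07 = 0.2686
  cell (β,c): −0.18·log₂0.18 = 0.4453
  cell (γ,a): −0.05·log₂0.05 = 0.2161
  cell (γ,b): −0.23·log₂0.23 = 0.4877
  cell (γ,c): −0.08·log₂0.08 = 0.2915
Sum = 2.840 bits.

2.840 bits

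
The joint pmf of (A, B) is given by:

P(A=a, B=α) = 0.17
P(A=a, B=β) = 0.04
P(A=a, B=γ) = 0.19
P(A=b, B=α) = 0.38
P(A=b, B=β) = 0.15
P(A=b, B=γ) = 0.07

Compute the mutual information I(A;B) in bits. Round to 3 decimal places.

Marginals: p(A) = (0.4000, 0.6000), p(B) = (0.5500, 0.1900, 0.2600).
I(A;B) = H(A) + H(B) − H(A,B).
H(A) = 0.9710, H(B) = 1.4349, H(A,B) = 2.2851.
I(A;B) = 0.9710 + 1.4349 − 2.2851 = 0.121 bits.

0.121 bits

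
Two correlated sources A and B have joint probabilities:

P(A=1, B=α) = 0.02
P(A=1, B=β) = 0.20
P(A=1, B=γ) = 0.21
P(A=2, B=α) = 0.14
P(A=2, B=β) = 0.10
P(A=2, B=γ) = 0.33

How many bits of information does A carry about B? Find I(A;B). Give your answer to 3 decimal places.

0.103 bits

Marginals: p(A) = (0.4300, 0.5700), p(B) = (0.1600, 0.3000, 0.5400).
I(A;B) = Σ p(x,y)·log₂[p(x,y)/(p(x)p(y))].
  (1,α): 0.02·log₂(0.2907) = -0.0356
  (1,β): 0.20·log₂(1.5504) = 0.1265
  (1,γ): 0.21·log₂(0.9044) = -0.0304
  (2,α): 0.14·log₂(1.5351) = 0.0866
  (2,β): 0.10·log₂(0.5848) = -0.0774
  (2,γ): 0.33·log₂(1.0721) = 0.0332
Sum = 0.103 bits.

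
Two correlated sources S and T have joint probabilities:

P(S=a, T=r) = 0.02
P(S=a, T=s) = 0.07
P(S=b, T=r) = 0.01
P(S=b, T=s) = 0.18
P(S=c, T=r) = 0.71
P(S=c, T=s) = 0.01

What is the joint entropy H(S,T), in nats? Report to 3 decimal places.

H(S,T) = −Σ p(x,y)·ln p(x,y) over all 6 cells.
  cell (a,r): −0.02·ln0.02 = 0.0782
  cell (a,s): −0.07·ln0.07 = 0.1861
  cell (b,r): −0.01·ln0.01 = 0.0461
  cell (b,s): −0.18·ln0.18 = 0.3087
  cell (c,r): −0.71·ln0.71 = 0.2432
  cell (c,s): −0.01·ln0.01 = 0.0461
Sum = 0.908 nats.

0.908 nats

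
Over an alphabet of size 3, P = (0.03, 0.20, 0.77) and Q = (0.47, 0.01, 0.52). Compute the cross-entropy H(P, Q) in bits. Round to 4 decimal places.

2.0879 bits

H(P,Q) = −Σ p·log₂ q.
  −0.03·log₂(0.47) = 0.03268
  −0.20·log₂(0.01) = 1.32877
  −0.77·log₂(0.52) = 0.72643
H(P,Q) = 2.0879 bits.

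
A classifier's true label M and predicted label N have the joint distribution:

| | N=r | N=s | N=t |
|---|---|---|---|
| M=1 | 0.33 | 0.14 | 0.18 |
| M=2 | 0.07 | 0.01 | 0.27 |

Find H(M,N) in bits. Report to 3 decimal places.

2.215 bits

H(M,N) = −Σ p(x,y)·log₂ p(x,y) over all 6 cells.
  cell (1,r): −0.33·log₂0.33 = 0.5278
  cell (1,s): −0.14·log₂0.14 = 0.3971
  cell (1,t): −0.18·log₂0.18 = 0.4453
  cell (2,r): −0.07·log₂0.07 = 0.2686
  cell (2,s): −0.01·log₂0.01 = 0.0664
  cell (2,t): −0.27·log₂0.27 = 0.5100
Sum = 2.215 bits.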